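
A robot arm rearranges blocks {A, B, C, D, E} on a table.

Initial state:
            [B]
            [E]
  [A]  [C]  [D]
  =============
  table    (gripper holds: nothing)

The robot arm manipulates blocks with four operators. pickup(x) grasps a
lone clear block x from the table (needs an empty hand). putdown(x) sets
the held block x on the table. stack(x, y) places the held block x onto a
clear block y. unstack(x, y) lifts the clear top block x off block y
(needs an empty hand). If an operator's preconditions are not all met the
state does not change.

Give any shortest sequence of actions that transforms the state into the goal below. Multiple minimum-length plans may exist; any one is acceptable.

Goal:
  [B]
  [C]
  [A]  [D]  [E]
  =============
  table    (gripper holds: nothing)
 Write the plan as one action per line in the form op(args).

pickup(C)
stack(C, A)
unstack(B, E)
stack(B, C)
unstack(E, D)
putdown(E)

step 1 (pickup(C)): towers=[A; D/E/B] holding=C
step 2 (stack(C, A)): towers=[A/C; D/E/B] holding=-
step 3 (unstack(B, E)): towers=[A/C; D/E] holding=B
step 4 (stack(B, C)): towers=[A/C/B; D/E] holding=-
step 5 (unstack(E, D)): towers=[A/C/B; D] holding=E
step 6 (putdown(E)): towers=[A/C/B; D; E] holding=-
goal check: towers=[A/C/B; D; E] holding=- — reached (length 6, optimal by BFS)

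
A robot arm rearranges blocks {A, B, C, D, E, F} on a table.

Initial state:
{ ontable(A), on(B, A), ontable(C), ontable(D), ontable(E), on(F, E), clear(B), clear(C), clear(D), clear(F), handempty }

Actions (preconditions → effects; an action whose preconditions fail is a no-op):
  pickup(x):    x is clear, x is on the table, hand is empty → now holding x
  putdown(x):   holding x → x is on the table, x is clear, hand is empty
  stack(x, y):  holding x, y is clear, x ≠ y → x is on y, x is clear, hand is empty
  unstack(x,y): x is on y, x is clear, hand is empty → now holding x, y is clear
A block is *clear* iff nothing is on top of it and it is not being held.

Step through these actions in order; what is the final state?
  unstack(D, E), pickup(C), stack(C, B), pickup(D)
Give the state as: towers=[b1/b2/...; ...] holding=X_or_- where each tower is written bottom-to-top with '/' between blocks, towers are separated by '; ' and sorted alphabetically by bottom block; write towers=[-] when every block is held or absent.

step 1 (unstack(D, E)) [no-op]: towers=[A/B; C; D; E/F] holding=-
step 2 (pickup(C)): towers=[A/B; D; E/F] holding=C
step 3 (stack(C, B)): towers=[A/B/C; D; E/F] holding=-
step 4 (pickup(D)): towers=[A/B/C; E/F] holding=D

towers=[A/B/C; E/F] holding=D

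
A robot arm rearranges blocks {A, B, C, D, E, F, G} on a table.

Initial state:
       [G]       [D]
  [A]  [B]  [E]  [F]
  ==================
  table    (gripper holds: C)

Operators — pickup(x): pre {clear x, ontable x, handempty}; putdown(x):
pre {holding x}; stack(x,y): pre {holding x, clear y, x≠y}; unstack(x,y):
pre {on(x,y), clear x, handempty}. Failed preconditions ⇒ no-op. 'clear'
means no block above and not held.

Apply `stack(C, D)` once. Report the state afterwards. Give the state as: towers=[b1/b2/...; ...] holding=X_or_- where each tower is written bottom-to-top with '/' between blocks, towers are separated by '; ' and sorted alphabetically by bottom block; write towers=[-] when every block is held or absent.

towers=[A; B/G; E; F/D/C] holding=-

before: towers=[A; B/G; E; F/D] holding=C
pre[stack(C, D)]: holding(C) yes, clear(D) yes, C≠D yes
all met → apply stack(C, D)
after:  towers=[A; B/G; E; F/D/C] holding=-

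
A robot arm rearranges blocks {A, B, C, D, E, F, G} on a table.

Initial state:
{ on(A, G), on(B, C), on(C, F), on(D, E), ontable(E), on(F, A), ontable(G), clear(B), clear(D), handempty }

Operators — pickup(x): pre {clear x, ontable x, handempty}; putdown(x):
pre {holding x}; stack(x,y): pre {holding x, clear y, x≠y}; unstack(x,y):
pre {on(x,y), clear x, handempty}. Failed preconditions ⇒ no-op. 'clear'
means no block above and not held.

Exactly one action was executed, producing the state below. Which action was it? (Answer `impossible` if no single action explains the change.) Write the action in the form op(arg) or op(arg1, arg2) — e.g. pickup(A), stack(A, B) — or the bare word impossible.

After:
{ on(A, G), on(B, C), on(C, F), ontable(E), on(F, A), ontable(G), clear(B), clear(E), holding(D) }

unstack(D, E)

target: towers=[E; G/A/F/C/B] holding=D
     unstack(B, C) → towers=[E/D; G/A/F/C] holding=B
     unstack(D, E) → towers=[E; G/A/F/C/B] holding=D  ← match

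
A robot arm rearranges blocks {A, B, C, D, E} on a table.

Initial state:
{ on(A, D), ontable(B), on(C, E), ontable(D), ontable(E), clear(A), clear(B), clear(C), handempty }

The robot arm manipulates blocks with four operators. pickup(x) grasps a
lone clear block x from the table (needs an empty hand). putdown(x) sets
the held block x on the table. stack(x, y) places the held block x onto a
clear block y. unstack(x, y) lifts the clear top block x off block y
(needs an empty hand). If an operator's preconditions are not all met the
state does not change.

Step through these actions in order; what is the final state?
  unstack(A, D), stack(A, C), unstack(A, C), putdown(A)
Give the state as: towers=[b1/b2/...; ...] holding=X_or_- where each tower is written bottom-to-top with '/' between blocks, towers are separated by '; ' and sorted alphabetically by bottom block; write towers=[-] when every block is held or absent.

step 1 (unstack(A, D)): towers=[B; D; E/C] holding=A
step 2 (stack(A, C)): towers=[B; D; E/C/A] holding=-
step 3 (unstack(A, C)): towers=[B; D; E/C] holding=A
step 4 (putdown(A)): towers=[A; B; D; E/C] holding=-

towers=[A; B; D; E/C] holding=-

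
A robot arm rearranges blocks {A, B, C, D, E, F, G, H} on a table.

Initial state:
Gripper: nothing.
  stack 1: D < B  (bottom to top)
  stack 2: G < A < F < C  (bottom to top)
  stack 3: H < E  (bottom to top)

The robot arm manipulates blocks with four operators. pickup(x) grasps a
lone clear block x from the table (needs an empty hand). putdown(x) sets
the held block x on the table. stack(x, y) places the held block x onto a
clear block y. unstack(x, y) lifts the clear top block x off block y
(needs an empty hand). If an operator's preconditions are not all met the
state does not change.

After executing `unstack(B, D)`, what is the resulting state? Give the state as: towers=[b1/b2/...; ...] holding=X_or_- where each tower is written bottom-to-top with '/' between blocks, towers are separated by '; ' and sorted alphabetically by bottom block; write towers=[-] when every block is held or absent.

before: towers=[D/B; G/A/F/C; H/E] holding=-
pre[unstack(B, D)]: on(B,D) ✓, clear(B) ✓, handempty ✓
all met → apply unstack(B, D)
after:  towers=[D; G/A/F/C; H/E] holding=B

towers=[D; G/A/F/C; H/E] holding=B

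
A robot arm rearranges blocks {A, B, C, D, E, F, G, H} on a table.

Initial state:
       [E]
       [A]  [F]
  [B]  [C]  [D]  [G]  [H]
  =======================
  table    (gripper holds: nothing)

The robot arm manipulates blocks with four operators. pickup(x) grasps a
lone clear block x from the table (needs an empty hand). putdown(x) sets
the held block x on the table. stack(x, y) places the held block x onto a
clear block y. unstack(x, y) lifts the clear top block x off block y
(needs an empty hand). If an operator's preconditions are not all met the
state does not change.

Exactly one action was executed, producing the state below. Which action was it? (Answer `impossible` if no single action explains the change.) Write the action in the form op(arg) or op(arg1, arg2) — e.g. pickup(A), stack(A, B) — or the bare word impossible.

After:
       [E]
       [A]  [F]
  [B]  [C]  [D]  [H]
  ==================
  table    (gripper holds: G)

pickup(G)

target: towers=[B; C/A/E; D/F; H] holding=G
         pickup(G) → towers=[B; C/A/E; D/F; H] holding=G  ← match
     unstack(E, A) → towers=[B; C/A; D/F; G; H] holding=E
         pickup(H) → towers=[B; C/A/E; D/F; G] holding=H
         pickup(B) → towers=[C/A/E; D/F; G; H] holding=B
     unstack(F, D) → towers=[B; C/A/E; D; G; H] holding=F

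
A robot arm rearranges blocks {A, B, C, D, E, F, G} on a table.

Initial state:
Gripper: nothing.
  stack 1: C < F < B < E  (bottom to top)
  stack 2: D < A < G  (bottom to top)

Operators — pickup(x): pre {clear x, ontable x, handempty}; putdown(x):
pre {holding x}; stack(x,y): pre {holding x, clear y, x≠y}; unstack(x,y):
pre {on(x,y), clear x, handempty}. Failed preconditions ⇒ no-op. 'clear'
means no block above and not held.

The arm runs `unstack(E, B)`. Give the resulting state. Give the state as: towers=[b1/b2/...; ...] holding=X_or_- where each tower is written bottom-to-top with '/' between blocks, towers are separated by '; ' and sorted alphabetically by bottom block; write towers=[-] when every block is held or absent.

before: towers=[C/F/B/E; D/A/G] holding=-
pre[unstack(E, B)]: on(E,B) yes, clear(E) yes, handempty yes
all met → apply unstack(E, B)
after:  towers=[C/F/B; D/A/G] holding=E

towers=[C/F/B; D/A/G] holding=E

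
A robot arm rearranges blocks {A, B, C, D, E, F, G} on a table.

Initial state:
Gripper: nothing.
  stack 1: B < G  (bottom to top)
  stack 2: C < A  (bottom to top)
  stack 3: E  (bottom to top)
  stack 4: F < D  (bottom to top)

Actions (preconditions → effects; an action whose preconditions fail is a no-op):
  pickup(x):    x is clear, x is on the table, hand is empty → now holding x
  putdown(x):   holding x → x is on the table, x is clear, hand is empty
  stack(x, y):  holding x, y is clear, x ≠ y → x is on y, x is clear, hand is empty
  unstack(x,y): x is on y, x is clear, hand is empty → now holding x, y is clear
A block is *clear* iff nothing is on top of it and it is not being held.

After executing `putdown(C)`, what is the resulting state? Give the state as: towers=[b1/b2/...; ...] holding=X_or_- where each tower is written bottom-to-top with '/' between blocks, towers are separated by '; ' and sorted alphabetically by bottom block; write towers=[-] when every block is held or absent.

towers=[B/G; C/A; E; F/D] holding=-

before: towers=[B/G; C/A; E; F/D] holding=-
pre[putdown(C)]: holding(C) no
holding(C) unmet → putdown(C) is a no-op
after:  towers=[B/G; C/A; E; F/D] holding=-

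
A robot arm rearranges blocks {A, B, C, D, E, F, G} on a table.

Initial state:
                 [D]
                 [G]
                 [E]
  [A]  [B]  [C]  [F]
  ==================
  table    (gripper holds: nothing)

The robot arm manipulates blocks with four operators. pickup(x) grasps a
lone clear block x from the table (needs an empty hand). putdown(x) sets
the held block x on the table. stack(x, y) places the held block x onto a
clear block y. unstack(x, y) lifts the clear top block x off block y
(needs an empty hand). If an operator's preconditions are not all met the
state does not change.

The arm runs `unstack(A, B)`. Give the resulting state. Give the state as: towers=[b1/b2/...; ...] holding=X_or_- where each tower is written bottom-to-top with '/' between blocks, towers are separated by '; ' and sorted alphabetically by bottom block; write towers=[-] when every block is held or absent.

before: towers=[A; B; C; F/E/G/D] holding=-
pre[unstack(A, B)]: on(A,B) ✗, clear(A) ✓, handempty ✓
on(A,B) unmet → unstack(A, B) is a no-op
after:  towers=[A; B; C; F/E/G/D] holding=-

towers=[A; B; C; F/E/G/D] holding=-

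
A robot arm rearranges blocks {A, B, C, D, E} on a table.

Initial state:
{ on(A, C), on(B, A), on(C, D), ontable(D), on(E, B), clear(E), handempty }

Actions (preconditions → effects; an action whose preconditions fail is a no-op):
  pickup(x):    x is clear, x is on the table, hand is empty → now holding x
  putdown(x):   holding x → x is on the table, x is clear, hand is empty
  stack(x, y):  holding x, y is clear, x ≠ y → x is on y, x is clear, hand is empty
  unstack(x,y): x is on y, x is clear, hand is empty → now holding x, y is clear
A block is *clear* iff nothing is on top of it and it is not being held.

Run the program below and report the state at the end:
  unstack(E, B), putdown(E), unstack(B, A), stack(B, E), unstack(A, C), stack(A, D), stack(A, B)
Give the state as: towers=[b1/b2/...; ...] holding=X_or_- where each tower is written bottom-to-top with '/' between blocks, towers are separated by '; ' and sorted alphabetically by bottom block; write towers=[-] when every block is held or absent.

towers=[D/C; E/B/A] holding=-

step 1 (unstack(E, B)): towers=[D/C/A/B] holding=E
step 2 (putdown(E)): towers=[D/C/A/B; E] holding=-
step 3 (unstack(B, A)): towers=[D/C/A; E] holding=B
step 4 (stack(B, E)): towers=[D/C/A; E/B] holding=-
step 5 (unstack(A, C)): towers=[D/C; E/B] holding=A
step 6 (stack(A, D)) [no-op]: towers=[D/C; E/B] holding=A
step 7 (stack(A, B)): towers=[D/C; E/B/A] holding=-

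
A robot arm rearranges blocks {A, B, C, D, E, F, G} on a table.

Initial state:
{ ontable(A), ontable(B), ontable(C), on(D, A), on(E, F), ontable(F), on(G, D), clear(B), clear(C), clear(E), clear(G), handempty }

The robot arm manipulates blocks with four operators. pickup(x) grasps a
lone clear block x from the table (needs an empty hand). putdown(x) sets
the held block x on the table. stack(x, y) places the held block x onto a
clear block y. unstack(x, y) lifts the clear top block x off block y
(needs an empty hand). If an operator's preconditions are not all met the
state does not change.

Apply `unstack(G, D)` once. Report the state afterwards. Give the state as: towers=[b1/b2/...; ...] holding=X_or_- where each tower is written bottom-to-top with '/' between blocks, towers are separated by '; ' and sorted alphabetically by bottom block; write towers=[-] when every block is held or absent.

before: towers=[A/D/G; B; C; F/E] holding=-
pre[unstack(G, D)]: on(G,D) ok, clear(G) ok, handempty ok
all met → apply unstack(G, D)
after:  towers=[A/D; B; C; F/E] holding=G

towers=[A/D; B; C; F/E] holding=G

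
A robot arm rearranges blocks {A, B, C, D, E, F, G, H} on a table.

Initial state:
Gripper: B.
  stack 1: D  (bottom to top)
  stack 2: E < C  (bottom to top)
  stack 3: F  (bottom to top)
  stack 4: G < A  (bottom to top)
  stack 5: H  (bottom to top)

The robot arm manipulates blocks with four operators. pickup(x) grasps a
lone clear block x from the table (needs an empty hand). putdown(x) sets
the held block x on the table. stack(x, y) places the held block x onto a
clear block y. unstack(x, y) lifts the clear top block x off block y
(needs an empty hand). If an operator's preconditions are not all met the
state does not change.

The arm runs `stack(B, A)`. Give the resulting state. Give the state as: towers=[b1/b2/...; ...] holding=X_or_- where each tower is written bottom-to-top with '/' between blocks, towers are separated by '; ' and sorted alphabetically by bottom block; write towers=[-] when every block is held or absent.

towers=[D; E/C; F; G/A/B; H] holding=-

before: towers=[D; E/C; F; G/A; H] holding=B
pre[stack(B, A)]: holding(B) yes, clear(A) yes, B≠A yes
all met → apply stack(B, A)
after:  towers=[D; E/C; F; G/A/B; H] holding=-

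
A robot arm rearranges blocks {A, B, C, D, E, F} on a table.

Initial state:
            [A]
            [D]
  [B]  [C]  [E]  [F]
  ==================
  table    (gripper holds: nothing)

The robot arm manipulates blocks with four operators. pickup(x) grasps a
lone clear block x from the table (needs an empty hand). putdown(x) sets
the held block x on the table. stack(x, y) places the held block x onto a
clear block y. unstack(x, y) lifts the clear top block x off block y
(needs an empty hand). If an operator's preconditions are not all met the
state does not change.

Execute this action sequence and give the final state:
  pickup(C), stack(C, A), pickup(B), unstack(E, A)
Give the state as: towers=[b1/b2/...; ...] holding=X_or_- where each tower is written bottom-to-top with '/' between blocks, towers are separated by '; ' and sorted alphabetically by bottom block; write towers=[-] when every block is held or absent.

step 1 (pickup(C)): towers=[B; E/D/A; F] holding=C
step 2 (stack(C, A)): towers=[B; E/D/A/C; F] holding=-
step 3 (pickup(B)): towers=[E/D/A/C; F] holding=B
step 4 (unstack(E, A)) [no-op]: towers=[E/D/A/C; F] holding=B

towers=[E/D/A/C; F] holding=B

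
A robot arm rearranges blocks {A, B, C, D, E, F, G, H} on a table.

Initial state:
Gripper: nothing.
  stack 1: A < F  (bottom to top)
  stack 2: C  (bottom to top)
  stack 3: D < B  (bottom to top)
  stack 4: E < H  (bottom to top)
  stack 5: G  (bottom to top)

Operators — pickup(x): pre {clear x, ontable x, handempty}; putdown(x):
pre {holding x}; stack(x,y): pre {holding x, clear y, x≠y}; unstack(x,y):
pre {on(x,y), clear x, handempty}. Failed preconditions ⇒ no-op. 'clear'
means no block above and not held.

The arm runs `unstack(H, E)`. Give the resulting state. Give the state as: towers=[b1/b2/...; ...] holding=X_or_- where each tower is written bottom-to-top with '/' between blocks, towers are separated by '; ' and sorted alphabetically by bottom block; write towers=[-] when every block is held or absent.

before: towers=[A/F; C; D/B; E/H; G] holding=-
pre[unstack(H, E)]: on(H,E) ✓, clear(H) ✓, handempty ✓
all met → apply unstack(H, E)
after:  towers=[A/F; C; D/B; E; G] holding=H

towers=[A/F; C; D/B; E; G] holding=H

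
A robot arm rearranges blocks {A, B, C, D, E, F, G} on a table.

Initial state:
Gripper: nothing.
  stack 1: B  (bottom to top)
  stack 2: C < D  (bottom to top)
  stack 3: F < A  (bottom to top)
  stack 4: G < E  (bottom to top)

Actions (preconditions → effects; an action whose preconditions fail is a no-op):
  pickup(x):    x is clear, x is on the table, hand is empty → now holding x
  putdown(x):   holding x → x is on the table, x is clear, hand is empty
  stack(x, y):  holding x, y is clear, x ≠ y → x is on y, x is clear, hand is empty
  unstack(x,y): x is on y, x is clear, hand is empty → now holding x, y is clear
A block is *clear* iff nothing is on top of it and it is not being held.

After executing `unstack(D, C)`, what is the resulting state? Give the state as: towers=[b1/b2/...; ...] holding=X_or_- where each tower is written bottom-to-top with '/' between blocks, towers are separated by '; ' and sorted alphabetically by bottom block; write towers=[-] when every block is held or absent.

towers=[B; C; F/A; G/E] holding=D

before: towers=[B; C/D; F/A; G/E] holding=-
pre[unstack(D, C)]: on(D,C) yes, clear(D) yes, handempty yes
all met → apply unstack(D, C)
after:  towers=[B; C; F/A; G/E] holding=D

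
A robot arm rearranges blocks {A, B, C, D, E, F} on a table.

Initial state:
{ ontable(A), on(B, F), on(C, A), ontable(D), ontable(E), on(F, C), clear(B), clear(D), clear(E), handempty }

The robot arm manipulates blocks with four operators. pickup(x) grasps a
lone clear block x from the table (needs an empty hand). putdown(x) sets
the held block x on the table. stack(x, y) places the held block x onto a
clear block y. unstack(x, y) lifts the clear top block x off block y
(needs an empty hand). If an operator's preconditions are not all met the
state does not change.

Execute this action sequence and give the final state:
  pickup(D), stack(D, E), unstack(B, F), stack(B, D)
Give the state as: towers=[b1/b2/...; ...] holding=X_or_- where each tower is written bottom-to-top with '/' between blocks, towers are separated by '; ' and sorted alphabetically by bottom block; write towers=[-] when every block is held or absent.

towers=[A/C/F; E/D/B] holding=-

step 1 (pickup(D)): towers=[A/C/F/B; E] holding=D
step 2 (stack(D, E)): towers=[A/C/F/B; E/D] holding=-
step 3 (unstack(B, F)): towers=[A/C/F; E/D] holding=B
step 4 (stack(B, D)): towers=[A/C/F; E/D/B] holding=-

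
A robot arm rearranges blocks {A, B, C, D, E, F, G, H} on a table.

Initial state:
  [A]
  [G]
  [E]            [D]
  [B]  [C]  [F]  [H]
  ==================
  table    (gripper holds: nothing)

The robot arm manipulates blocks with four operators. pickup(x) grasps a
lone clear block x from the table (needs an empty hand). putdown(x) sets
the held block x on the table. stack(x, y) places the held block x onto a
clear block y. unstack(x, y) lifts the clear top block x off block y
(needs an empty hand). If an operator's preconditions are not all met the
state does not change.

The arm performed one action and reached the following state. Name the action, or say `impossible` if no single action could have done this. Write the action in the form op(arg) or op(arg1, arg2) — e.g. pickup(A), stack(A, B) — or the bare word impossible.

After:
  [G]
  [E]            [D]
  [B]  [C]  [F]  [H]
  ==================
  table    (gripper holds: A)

unstack(A, G)

target: towers=[B/E/G; C; F; H/D] holding=A
     unstack(A, G) → towers=[B/E/G; C; F; H/D] holding=A  ← match
         pickup(F) → towers=[B/E/G/A; C; H/D] holding=F
     unstack(D, H) → towers=[B/E/G/A; C; F; H] holding=D
         pickup(C) → towers=[B/E/G/A; F; H/D] holding=C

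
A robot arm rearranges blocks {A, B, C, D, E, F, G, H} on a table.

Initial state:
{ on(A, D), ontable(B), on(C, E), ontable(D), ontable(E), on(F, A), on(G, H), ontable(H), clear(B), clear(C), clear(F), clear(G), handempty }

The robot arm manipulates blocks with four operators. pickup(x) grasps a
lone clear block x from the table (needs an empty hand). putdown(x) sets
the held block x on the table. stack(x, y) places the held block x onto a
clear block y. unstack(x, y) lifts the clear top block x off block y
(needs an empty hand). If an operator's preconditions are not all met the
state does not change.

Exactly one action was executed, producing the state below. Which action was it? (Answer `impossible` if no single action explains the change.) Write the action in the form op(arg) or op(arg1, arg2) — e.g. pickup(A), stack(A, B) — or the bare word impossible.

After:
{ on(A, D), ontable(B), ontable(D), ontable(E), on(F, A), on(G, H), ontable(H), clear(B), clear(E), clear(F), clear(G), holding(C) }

unstack(C, E)

target: towers=[B; D/A/F; E; H/G] holding=C
     unstack(G, H) → towers=[B; D/A/F; E/C; H] holding=G
         pickup(B) → towers=[D/A/F; E/C; H/G] holding=B
     unstack(F, A) → towers=[B; D/A; E/C; H/G] holding=F
     unstack(C, E) → towers=[B; D/A/F; E; H/G] holding=C  ← match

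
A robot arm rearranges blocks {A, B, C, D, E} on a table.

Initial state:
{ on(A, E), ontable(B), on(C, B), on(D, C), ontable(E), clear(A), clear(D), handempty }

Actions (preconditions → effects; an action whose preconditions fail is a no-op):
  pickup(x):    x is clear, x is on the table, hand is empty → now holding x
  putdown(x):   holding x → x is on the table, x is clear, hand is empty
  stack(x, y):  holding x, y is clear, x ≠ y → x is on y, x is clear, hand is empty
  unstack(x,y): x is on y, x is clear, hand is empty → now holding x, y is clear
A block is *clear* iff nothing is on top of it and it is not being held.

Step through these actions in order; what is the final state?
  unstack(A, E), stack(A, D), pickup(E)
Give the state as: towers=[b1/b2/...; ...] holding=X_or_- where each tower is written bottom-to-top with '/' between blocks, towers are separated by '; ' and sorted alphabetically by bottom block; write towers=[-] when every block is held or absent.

step 1 (unstack(A, E)): towers=[B/C/D; E] holding=A
step 2 (stack(A, D)): towers=[B/C/D/A; E] holding=-
step 3 (pickup(E)): towers=[B/C/D/A] holding=E

towers=[B/C/D/A] holding=E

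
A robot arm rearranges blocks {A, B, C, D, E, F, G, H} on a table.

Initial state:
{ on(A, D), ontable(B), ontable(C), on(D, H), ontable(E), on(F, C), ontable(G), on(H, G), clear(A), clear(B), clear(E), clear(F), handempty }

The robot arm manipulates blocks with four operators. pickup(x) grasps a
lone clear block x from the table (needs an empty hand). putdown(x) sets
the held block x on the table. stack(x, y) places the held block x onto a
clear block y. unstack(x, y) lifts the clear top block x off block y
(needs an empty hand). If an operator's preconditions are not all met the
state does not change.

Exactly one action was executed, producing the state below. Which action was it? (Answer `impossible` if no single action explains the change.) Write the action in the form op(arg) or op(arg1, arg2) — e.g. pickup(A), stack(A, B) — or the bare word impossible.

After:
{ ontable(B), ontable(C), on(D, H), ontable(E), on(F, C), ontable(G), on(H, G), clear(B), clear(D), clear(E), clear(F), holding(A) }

target: towers=[B; C/F; E; G/H/D] holding=A
     unstack(A, D) → towers=[B; C/F; E; G/H/D] holding=A  ← match
         pickup(E) → towers=[B; C/F; G/H/D/A] holding=E
         pickup(B) → towers=[C/F; E; G/H/D/A] holding=B
     unstack(F, C) → towers=[B; C; E; G/H/D/A] holding=F

unstack(A, D)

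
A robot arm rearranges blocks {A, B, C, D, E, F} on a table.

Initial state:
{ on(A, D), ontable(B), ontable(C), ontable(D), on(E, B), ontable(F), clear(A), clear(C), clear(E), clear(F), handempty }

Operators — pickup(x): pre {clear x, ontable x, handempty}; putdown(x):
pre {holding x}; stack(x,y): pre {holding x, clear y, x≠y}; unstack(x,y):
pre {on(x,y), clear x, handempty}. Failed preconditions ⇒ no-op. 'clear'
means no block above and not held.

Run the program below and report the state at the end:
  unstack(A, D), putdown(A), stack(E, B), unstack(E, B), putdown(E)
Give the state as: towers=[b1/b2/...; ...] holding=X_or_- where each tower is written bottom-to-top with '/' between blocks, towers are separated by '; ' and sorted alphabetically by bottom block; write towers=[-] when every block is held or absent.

towers=[A; B; C; D; E; F] holding=-

step 1 (unstack(A, D)): towers=[B/E; C; D; F] holding=A
step 2 (putdown(A)): towers=[A; B/E; C; D; F] holding=-
step 3 (stack(E, B)) [no-op]: towers=[A; B/E; C; D; F] holding=-
step 4 (unstack(E, B)): towers=[A; B; C; D; F] holding=E
step 5 (putdown(E)): towers=[A; B; C; D; E; F] holding=-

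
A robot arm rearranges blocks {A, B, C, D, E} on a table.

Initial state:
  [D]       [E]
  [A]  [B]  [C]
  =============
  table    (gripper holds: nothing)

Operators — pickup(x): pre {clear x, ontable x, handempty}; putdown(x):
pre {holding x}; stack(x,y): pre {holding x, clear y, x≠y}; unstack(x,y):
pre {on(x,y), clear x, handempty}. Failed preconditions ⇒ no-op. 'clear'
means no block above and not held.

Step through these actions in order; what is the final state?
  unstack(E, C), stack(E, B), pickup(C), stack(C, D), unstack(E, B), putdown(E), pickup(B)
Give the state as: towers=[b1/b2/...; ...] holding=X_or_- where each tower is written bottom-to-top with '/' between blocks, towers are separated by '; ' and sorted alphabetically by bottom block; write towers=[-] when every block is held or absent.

step 1 (unstack(E, C)): towers=[A/D; B; C] holding=E
step 2 (stack(E, B)): towers=[A/D; B/E; C] holding=-
step 3 (pickup(C)): towers=[A/D; B/E] holding=C
step 4 (stack(C, D)): towers=[A/D/C; B/E] holding=-
step 5 (unstack(E, B)): towers=[A/D/C; B] holding=E
step 6 (putdown(E)): towers=[A/D/C; B; E] holding=-
step 7 (pickup(B)): towers=[A/D/C; E] holding=B

towers=[A/D/C; E] holding=B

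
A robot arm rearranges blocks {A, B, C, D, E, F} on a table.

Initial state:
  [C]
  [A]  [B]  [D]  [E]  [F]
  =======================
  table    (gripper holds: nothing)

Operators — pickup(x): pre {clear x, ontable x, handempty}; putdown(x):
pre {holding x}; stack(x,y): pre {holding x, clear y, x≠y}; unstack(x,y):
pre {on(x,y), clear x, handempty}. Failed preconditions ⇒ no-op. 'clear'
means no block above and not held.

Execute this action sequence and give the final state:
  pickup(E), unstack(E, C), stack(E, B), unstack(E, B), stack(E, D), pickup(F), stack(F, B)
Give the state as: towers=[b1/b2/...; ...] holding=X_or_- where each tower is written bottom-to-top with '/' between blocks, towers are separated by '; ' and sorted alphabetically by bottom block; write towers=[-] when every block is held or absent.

towers=[A/C; B/F; D/E] holding=-

step 1 (pickup(E)): towers=[A/C; B; D; F] holding=E
step 2 (unstack(E, C)) [no-op]: towers=[A/C; B; D; F] holding=E
step 3 (stack(E, B)): towers=[A/C; B/E; D; F] holding=-
step 4 (unstack(E, B)): towers=[A/C; B; D; F] holding=E
step 5 (stack(E, D)): towers=[A/C; B; D/E; F] holding=-
step 6 (pickup(F)): towers=[A/C; B; D/E] holding=F
step 7 (stack(F, B)): towers=[A/C; B/F; D/E] holding=-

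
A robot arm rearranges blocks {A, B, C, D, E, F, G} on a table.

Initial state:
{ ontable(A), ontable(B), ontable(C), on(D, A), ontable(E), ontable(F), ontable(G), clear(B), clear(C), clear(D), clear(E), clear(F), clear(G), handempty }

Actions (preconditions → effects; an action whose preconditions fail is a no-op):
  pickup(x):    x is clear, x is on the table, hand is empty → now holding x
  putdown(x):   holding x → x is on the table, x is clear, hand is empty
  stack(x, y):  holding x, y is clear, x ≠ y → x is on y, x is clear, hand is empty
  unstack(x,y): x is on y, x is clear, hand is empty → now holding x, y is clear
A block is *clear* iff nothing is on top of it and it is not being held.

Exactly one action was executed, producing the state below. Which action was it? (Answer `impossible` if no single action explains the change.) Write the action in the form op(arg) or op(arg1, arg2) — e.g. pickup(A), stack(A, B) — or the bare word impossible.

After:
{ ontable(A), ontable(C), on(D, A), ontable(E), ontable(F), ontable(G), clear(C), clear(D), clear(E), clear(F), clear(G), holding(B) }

pickup(B)

target: towers=[A/D; C; E; F; G] holding=B
         pickup(B) → towers=[A/D; C; E; F; G] holding=B  ← match
         pickup(F) → towers=[A/D; B; C; E; G] holding=F
         pickup(G) → towers=[A/D; B; C; E; F] holding=G
     unstack(D, A) → towers=[A; B; C; E; F; G] holding=D
         pickup(E) → towers=[A/D; B; C; F; G] holding=E
         pickup(C) → towers=[A/D; B; E; F; G] holding=C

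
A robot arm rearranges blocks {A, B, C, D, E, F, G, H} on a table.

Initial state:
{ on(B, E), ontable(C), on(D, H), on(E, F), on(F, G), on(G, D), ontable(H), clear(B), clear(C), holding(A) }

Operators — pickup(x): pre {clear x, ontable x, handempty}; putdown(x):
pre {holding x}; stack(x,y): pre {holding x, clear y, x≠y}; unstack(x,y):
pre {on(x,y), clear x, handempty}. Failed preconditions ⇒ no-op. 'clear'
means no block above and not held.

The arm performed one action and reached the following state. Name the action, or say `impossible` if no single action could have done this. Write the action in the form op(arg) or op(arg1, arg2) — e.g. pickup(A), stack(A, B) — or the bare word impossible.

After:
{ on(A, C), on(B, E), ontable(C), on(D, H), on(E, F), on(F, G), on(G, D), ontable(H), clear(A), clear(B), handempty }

stack(A, C)

target: towers=[C/A; H/D/G/F/E/B] holding=-
        putdown(A) → towers=[A; C; H/D/G/F/E/B] holding=-
       stack(A, B) → towers=[C; H/D/G/F/E/B/A] holding=-
       stack(A, C) → towers=[C/A; H/D/G/F/E/B] holding=-  ← match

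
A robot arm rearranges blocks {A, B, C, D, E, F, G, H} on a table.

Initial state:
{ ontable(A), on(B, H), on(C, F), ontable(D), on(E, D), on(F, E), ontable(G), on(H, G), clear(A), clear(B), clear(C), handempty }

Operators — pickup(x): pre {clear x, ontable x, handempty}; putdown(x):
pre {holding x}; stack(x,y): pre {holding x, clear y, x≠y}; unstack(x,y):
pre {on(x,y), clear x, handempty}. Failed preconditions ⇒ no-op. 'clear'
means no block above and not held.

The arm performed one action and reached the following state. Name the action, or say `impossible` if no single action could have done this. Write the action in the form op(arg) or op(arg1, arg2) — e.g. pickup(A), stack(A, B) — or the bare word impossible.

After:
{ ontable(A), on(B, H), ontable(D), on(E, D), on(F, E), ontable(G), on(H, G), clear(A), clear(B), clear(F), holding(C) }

target: towers=[A; D/E/F; G/H/B] holding=C
         pickup(A) → towers=[D/E/F/C; G/H/B] holding=A
     unstack(B, H) → towers=[A; D/E/F/C; G/H] holding=B
     unstack(C, F) → towers=[A; D/E/F; G/H/B] holding=C  ← match

unstack(C, F)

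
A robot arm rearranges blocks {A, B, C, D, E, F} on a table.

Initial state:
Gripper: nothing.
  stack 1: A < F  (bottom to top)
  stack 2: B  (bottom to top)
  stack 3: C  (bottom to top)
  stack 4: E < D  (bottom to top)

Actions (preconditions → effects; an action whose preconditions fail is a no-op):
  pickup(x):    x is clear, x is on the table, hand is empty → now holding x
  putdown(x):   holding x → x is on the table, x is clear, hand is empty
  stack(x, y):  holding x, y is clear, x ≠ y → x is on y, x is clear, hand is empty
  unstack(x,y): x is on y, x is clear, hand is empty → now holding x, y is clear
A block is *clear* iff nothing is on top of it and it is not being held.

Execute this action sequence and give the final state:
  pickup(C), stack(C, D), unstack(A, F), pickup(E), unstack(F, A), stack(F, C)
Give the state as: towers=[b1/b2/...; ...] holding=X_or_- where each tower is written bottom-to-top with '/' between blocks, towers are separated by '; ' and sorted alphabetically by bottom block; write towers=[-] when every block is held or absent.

step 1 (pickup(C)): towers=[A/F; B; E/D] holding=C
step 2 (stack(C, D)): towers=[A/F; B; E/D/C] holding=-
step 3 (unstack(A, F)) [no-op]: towers=[A/F; B; E/D/C] holding=-
step 4 (pickup(E)) [no-op]: towers=[A/F; B; E/D/C] holding=-
step 5 (unstack(F, A)): towers=[A; B; E/D/C] holding=F
step 6 (stack(F, C)): towers=[A; B; E/D/C/F] holding=-

towers=[A; B; E/D/C/F] holding=-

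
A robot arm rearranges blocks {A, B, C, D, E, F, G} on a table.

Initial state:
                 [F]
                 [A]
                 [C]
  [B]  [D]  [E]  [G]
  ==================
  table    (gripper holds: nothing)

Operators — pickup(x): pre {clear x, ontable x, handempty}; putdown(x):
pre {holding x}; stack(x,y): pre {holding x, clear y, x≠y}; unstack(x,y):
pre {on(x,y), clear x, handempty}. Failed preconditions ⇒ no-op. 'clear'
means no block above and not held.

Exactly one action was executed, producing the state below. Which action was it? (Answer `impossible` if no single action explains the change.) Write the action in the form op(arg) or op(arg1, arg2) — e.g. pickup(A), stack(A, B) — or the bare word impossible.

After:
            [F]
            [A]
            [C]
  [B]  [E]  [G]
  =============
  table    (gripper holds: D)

target: towers=[B; E; G/C/A/F] holding=D
         pickup(B) → towers=[D; E; G/C/A/F] holding=B
     unstack(F, A) → towers=[B; D; E; G/C/A] holding=F
         pickup(D) → towers=[B; E; G/C/A/F] holding=D  ← match
         pickup(E) → towers=[B; D; G/C/A/F] holding=E

pickup(D)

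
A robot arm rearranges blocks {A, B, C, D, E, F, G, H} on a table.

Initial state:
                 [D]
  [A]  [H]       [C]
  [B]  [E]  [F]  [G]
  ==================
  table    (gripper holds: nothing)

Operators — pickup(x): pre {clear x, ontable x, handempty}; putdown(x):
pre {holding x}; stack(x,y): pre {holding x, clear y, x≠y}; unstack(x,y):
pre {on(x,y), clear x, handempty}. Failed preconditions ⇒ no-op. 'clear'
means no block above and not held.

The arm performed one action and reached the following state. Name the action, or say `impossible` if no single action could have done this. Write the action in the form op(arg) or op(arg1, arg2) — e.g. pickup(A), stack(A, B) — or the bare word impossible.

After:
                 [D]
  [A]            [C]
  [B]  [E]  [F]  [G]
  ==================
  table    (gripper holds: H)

unstack(H, E)

target: towers=[B/A; E; F; G/C/D] holding=H
     unstack(A, B) → towers=[B; E/H; F; G/C/D] holding=A
     unstack(H, E) → towers=[B/A; E; F; G/C/D] holding=H  ← match
         pickup(F) → towers=[B/A; E/H; G/C/D] holding=F
     unstack(D, C) → towers=[B/A; E/H; F; G/C] holding=D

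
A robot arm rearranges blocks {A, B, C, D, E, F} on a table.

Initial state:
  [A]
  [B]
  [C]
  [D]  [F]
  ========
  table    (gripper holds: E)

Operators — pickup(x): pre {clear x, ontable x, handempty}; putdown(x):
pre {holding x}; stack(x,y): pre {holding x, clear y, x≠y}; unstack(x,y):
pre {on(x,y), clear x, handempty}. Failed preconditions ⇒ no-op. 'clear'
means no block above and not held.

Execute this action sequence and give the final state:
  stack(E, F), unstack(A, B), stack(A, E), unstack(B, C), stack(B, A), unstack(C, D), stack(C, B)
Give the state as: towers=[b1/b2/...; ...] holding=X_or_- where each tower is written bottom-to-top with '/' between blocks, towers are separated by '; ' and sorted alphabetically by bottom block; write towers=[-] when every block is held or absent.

step 1 (stack(E, F)): towers=[D/C/B/A; F/E] holding=-
step 2 (unstack(A, B)): towers=[D/C/B; F/E] holding=A
step 3 (stack(A, E)): towers=[D/C/B; F/E/A] holding=-
step 4 (unstack(B, C)): towers=[D/C; F/E/A] holding=B
step 5 (stack(B, A)): towers=[D/C; F/E/A/B] holding=-
step 6 (unstack(C, D)): towers=[D; F/E/A/B] holding=C
step 7 (stack(C, B)): towers=[D; F/E/A/B/C] holding=-

towers=[D; F/E/A/B/C] holding=-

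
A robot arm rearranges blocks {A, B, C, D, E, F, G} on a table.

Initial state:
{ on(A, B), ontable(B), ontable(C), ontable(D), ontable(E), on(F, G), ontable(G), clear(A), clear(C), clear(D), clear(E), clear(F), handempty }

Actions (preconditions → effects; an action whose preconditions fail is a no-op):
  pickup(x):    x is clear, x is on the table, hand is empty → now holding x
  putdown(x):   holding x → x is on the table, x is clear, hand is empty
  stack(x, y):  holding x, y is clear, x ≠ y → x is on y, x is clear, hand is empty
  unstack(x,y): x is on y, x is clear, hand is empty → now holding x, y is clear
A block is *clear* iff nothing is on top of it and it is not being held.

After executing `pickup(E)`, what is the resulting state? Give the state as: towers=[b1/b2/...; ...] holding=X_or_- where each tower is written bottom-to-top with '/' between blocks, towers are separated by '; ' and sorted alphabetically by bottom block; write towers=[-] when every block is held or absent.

before: towers=[B/A; C; D; E; G/F] holding=-
pre[pickup(E)]: clear(E) ✓, ontable(E) ✓, handempty ✓
all met → apply pickup(E)
after:  towers=[B/A; C; D; G/F] holding=E

towers=[B/A; C; D; G/F] holding=E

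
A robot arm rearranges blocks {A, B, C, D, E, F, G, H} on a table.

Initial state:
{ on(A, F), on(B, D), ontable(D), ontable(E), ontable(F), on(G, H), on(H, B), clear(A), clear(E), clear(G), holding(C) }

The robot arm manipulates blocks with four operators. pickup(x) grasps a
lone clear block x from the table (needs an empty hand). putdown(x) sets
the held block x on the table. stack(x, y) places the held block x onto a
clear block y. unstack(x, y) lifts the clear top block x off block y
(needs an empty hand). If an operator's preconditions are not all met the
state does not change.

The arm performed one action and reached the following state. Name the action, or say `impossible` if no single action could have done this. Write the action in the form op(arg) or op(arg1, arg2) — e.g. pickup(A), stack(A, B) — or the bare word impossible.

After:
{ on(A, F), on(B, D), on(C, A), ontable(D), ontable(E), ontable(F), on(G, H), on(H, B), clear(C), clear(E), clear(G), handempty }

stack(C, A)

target: towers=[D/B/H/G; E; F/A/C] holding=-
        putdown(C) → towers=[C; D/B/H/G; E; F/A] holding=-
       stack(C, G) → towers=[D/B/H/G/C; E; F/A] holding=-
       stack(C, A) → towers=[D/B/H/G; E; F/A/C] holding=-  ← match
       stack(C, E) → towers=[D/B/H/G; E/C; F/A] holding=-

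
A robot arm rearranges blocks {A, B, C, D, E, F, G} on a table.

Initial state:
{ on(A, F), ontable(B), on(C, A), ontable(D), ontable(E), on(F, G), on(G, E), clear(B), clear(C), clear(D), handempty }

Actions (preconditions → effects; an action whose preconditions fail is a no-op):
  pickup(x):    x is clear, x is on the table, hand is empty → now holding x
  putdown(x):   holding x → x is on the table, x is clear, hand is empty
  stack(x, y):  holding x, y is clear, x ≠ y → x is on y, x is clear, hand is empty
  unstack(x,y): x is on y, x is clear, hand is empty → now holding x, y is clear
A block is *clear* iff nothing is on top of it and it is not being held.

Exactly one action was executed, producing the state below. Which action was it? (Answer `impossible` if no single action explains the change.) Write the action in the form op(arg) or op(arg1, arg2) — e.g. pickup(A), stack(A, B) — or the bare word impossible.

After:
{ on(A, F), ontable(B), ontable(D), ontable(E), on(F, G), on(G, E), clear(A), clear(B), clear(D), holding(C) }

target: towers=[B; D; E/G/F/A] holding=C
         pickup(B) → towers=[D; E/G/F/A/C] holding=B
         pickup(D) → towers=[B; E/G/F/A/C] holding=D
     unstack(C, A) → towers=[B; D; E/G/F/A] holding=C  ← match

unstack(C, A)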